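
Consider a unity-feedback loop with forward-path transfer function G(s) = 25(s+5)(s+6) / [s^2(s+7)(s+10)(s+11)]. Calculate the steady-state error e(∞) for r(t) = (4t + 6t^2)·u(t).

12.32

Two free integrators in G(s): this is a type 2 system. By superposition:
  • 4t: tracked with zero error.
  • 6t^2: e_ss = 12/K_a with K_a=75/77 → 12.32.
Total e_ss = 12.32.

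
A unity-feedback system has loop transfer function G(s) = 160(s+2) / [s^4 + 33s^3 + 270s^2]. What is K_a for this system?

32/27

Lowest-order denominator term is 270s^2, so the open loop has 2 poles at the origin → type 2 system.
K_a = lim_{s→0} s^2·G(s) = 160·2 / 270 = 32/27.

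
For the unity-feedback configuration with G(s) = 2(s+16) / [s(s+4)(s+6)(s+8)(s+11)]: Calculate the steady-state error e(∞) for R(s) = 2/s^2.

132

One free integrator in G(s): this is a type 1 system.
K_v = lim_{s→0} s·G(s) = 2·16 / (4·6·8·11) = 1/66.
e_ss = 2/K_v = 2/(1/66) = 132.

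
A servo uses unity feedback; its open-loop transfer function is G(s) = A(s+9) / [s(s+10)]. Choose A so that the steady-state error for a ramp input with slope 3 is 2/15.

25

System type = 1 (one pole at s=0).
K_v = lim_{s→0} s·G(s) = A·9 / (10) = 0.9·A.
e_ss = 3/K_v = 2/15 ⇒ K_v = 22.5 ⇒ A = 22.5/0.9 = 25.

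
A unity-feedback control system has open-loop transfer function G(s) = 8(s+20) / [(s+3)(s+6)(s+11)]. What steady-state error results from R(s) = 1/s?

No free integrators in G(s): this is a type 0 system.
K_p = lim_{s→0} G(s) = 8·20 / (3·6·11) = 80/99.
e_ss = 1/(1 + K_p) = 1/(179/99) = 99/179.

99/179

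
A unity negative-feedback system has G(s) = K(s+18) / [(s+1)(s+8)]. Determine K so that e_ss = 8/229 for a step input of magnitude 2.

System type = 0 (no poles at s=0).
K_p = lim_{s→0} G(s) = K·18 / (1·8) = 2.25·K.
e_ss = 2/(1 + K_p) = 8/229 ⇒ 1 + 2.25·K = 57.25 ⇒ K = 25.

25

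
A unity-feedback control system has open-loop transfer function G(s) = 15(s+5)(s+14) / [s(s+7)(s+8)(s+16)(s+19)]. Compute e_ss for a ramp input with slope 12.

194.56

System type = 1 (one pole at s=0).
K_v = lim_{s→0} s·G(s) = 15·5·14 / (7·8·16·19) = 75/1216.
e_ss = 12/K_v = 12/(75/1216) = 194.56.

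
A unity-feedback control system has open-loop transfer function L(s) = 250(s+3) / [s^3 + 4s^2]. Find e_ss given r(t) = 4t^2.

Factoring s^2 from the denominator leaves a polynomial with constant term 4, so the system is type 2.
K_a = lim_{s→0} s^2·L(s) = 250·3 / 4 = 187.5.
r(t) = 4t^2 gives R(s) = 8/s^3.
e_ss = 8/K_a = 8/187.5 = 16/375.

16/375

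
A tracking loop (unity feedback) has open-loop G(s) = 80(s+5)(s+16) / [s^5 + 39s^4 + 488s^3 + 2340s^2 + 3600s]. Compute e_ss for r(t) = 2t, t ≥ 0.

1.125

Lowest-order denominator term is 3600s, so the open loop has 1 pole at the origin → type 1 system.
K_v = lim_{s→0} s·G(s) = 80·5·16 / 3600 = 16/9.
e_ss = 2/K_v = 2/(16/9) = 1.125.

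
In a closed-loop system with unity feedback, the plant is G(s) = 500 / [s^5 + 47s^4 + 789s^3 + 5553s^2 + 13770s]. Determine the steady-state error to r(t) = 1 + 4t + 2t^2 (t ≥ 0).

infinity

The denominator has no term below 13770s — 1 pole at s=0, type 1. By superposition:
  • 1: tracked with zero error.
  • 4t: e_ss = 4/K_v with K_v=50/1377 → 110.16.
  • 2t^2: a type-1 system cannot track it, e_ss → ∞.
The unbounded component dominates.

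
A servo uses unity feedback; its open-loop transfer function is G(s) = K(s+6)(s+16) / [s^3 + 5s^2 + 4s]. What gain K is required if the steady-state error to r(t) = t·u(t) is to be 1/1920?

80

Factoring s from the denominator leaves a polynomial with constant term 4, so the system is type 1.
K_v = lim_{s→0} s·G(s) = K·6·16 / 4 = 24·K.
e_ss = 1/K_v = 1/1920 ⇒ K_v = 1920 ⇒ K = 1920/24 = 80.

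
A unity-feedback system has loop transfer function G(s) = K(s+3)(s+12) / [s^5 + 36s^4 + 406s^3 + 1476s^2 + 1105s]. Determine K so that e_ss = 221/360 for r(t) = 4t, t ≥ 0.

The denominator has no term below 1105s — 1 pole at s=0, type 1.
K_v = lim_{s→0} s·G(s) = K·3·12 / 1105 = (36/1105)·K.
e_ss = 4/K_v = 221/360 ⇒ K_v = 1440/221 ⇒ K = (1440/221)/(36/1105) = 200.

200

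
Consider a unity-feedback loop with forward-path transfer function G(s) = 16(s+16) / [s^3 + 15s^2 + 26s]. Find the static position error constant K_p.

K_p = lim_{s→0} G(s); with 1 pole at the origin the limit diverges, so K_p = ∞.

infinity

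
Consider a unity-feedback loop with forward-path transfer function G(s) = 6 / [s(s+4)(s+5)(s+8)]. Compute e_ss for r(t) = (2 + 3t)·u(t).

80

The open loop has one pole at the origin → type 1 system. Treating each term separately:
  • 2: tracked with zero error.
  • 3t: e_ss = 3/K_v with K_v=0.0375 → 80.
Total e_ss = 80.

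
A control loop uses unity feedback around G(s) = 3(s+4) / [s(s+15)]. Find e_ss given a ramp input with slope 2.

The open loop has one pole at the origin → type 1 system.
K_v = lim_{s→0} s·G(s) = 3·4 / (15) = 0.8.
e_ss = 2/K_v = 2/0.8 = 2.5.

2.5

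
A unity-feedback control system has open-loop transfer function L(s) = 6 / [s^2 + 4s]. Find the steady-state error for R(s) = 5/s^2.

Factoring s from the denominator leaves a polynomial with constant term 4, so the system is type 1.
K_v = lim_{s→0} s·L(s) = 6 / 4 = 1.5.
e_ss = 5/K_v = 5/1.5 = 10/3.

10/3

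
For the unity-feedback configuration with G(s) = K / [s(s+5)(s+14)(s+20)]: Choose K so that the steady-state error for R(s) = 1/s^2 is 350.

System type = 1 (one pole at s=0).
K_v = lim_{s→0} s·G(s) = K / (5·14·20) = (1/1400)·K.
e_ss = 1/K_v = 350 ⇒ K_v = 1/350 ⇒ K = (1/350)/(1/1400) = 4.

4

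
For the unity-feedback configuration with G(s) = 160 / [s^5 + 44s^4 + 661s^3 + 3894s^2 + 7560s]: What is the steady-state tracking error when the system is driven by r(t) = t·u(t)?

47.25

Factoring s from the denominator leaves a polynomial with constant term 7560, so the system is type 1.
K_v = lim_{s→0} s·G(s) = 160 / 7560 = 4/189.
e_ss = 1/K_v = 1/(4/189) = 47.25.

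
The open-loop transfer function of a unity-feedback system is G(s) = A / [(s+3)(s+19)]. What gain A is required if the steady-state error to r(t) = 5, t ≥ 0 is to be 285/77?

20

System type = 0 (no poles at s=0).
K_p = lim_{s→0} G(s) = A / (3·19) = (1/57)·A.
e_ss = 5/(1 + K_p) = 285/77 ⇒ 1 + (1/57)·A = 77/57 ⇒ A = 20.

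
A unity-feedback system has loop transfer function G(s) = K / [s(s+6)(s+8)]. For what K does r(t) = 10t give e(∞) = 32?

System type = 1 (one pole at s=0).
K_v = lim_{s→0} s·G(s) = K / (6·8) = (1/48)·K.
e_ss = 10/K_v = 32 ⇒ K_v = 0.3125 ⇒ K = 0.3125/(1/48) = 15.

15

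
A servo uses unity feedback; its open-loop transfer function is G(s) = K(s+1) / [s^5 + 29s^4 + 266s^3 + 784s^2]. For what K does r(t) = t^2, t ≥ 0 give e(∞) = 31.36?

50

Factoring s^2 from the denominator leaves a polynomial with constant term 784, so the system is type 2.
K_a = lim_{s→0} s^2·G(s) = K·1 / 784 = (1/784)·K.
e_ss = 2/K_a = 31.36 ⇒ K_a = 25/392 ⇒ K = (25/392)/(1/784) = 50.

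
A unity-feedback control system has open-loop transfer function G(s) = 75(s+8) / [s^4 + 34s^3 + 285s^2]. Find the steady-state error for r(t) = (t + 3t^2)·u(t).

Factoring s^2 from the denominator leaves a polynomial with constant term 285, so the system is type 2. Treating each term separately:
  • t: tracked with zero error.
  • 3t^2: e_ss = 6/K_a with K_a=40/19 → 2.85.
Total e_ss = 2.85.

2.85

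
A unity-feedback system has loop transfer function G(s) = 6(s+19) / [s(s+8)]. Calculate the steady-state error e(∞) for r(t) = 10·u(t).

System type = 1 (one pole at s=0).
K_p = ∞ for a type-1 system; e_ss to a step is zero.

0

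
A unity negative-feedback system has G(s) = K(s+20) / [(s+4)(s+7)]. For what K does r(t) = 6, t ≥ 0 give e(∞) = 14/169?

System type = 0 (no poles at s=0).
K_p = lim_{s→0} G(s) = K·20 / (4·7) = (5/7)·K.
e_ss = 6/(1 + K_p) = 14/169 ⇒ 1 + (5/7)·K = 507/7 ⇒ K = 100.

100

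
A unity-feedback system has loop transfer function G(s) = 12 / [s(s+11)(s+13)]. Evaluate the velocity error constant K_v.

12/143

One free integrator in G(s): this is a type 1 system.
K_v = lim_{s→0} s·G(s) = 12 / (11·13) = 12/143.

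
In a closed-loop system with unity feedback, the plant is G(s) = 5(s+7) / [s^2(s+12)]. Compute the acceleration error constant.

35/12

G(s) has two factors of s in the denominator, so the system is type 2.
K_a = lim_{s→0} s^2·G(s) = 5·7 / (12) = 35/12.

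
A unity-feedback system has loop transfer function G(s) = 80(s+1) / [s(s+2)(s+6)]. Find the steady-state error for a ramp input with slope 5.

The open loop has one pole at the origin → type 1 system.
K_v = lim_{s→0} s·G(s) = 80·1 / (2·6) = 20/3.
e_ss = 5/K_v = 5/(20/3) = 0.75.

0.75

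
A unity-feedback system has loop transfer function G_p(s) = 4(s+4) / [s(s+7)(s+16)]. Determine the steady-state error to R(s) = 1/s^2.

One free integrator in G_p(s): this is a type 1 system.
K_v = lim_{s→0} s·G_p(s) = 4·4 / (7·16) = 1/7.
e_ss = 1/K_v = 1/(1/7) = 7.

7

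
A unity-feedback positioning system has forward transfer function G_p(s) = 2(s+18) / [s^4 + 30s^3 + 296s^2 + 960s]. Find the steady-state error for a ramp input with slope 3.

The denominator has no term below 960s — 1 pole at s=0, type 1.
K_v = lim_{s→0} s·G_p(s) = 2·18 / 960 = 0.0375.
e_ss = 3/K_v = 3/0.0375 = 80.

80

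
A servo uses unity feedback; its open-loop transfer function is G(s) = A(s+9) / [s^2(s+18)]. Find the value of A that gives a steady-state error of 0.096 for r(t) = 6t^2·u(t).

250

The open loop has two poles at the origin → type 2 system.
K_a = lim_{s→0} s^2·G(s) = A·9 / (18) = 0.5·A.
e_ss = 12/K_a = 0.096 ⇒ K_a = 125 ⇒ A = 125/0.5 = 250.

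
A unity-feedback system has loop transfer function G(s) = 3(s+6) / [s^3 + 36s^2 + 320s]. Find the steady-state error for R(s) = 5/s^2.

800/9

Factoring s from the denominator leaves a polynomial with constant term 320, so the system is type 1.
K_v = lim_{s→0} s·G(s) = 3·6 / 320 = 9/160.
e_ss = 5/K_v = 5/(9/160) = 800/9.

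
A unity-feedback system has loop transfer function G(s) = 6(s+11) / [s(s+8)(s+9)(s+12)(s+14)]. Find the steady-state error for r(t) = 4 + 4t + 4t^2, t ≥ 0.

infinity

One free integrator in G(s): this is a type 1 system. By superposition:
  • 4: tracked with zero error.
  • 4t: e_ss = 4/K_v with K_v=11/2016 → 8064/11.
  • 4t^2: a type-1 system cannot track it, e_ss → ∞.
The unbounded component dominates.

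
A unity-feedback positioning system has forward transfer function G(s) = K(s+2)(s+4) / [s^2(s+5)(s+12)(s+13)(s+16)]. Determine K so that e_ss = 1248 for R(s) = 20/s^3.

25

Two free integrators in G(s): this is a type 2 system.
K_a = lim_{s→0} s^2·G(s) = K·2·4 / (5·12·13·16) = (1/1560)·K.
e_ss = 20/K_a = 1248 ⇒ K_a = 5/312 ⇒ K = (5/312)/(1/1560) = 25.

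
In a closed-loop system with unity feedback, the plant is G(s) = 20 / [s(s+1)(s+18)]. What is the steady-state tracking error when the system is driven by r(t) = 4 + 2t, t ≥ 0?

One free integrator in G(s): this is a type 1 system. Treating each term separately:
  • 4: tracked with zero error.
  • 2t: e_ss = 2/K_v with K_v=10/9 → 1.8.
Total e_ss = 1.8.

1.8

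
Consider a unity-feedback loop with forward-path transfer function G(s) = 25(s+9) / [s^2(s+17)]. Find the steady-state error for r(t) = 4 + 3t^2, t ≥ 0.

System type = 2 (two poles at s=0). Treating each term separately:
  • 4: tracked with zero error.
  • 3t^2: e_ss = 6/K_a with K_a=225/17 → 34/75.
Total e_ss = 34/75.

34/75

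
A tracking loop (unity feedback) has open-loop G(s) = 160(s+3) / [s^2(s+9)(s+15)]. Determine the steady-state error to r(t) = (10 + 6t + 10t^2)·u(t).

G(s) has two factors of s in the denominator, so the system is type 2. Taking each input component in turn:
  • 10: tracked with zero error.
  • 6t: tracked with zero error.
  • 10t^2: e_ss = 20/K_a with K_a=32/9 → 5.625.
Total e_ss = 5.625.

5.625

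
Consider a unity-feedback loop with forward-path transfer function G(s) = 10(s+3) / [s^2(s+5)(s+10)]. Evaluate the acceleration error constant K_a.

0.6

Two free integrators in G(s): this is a type 2 system.
K_a = lim_{s→0} s^2·G(s) = 10·3 / (5·10) = 0.6.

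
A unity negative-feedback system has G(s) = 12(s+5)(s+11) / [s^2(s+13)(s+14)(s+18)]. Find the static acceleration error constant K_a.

55/273

Two free integrators in G(s): this is a type 2 system.
K_a = lim_{s→0} s^2·G(s) = 12·5·11 / (13·14·18) = 55/273.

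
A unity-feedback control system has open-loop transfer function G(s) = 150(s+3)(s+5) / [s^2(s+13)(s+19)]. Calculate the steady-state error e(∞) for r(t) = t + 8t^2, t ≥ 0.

1976/1125

G(s) has two factors of s in the denominator, so the system is type 2. Treating each term separately:
  • t: tracked with zero error.
  • 8t^2: e_ss = 16/K_a with K_a=2250/247 → 1976/1125.
Total e_ss = 1976/1125.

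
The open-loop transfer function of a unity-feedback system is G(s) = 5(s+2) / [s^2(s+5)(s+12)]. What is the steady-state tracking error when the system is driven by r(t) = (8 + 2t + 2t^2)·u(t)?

24

The open loop has two poles at the origin → type 2 system. Treating each term separately:
  • 8: tracked with zero error.
  • 2t: tracked with zero error.
  • 2t^2: e_ss = 4/K_a with K_a=1/6 → 24.
Total e_ss = 24.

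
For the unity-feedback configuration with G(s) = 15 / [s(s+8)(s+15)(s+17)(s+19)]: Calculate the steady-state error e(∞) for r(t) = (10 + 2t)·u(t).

5168

The open loop has one pole at the origin → type 1 system. By superposition:
  • 10: tracked with zero error.
  • 2t: e_ss = 2/K_v with K_v=1/2584 → 5168.
Total e_ss = 5168.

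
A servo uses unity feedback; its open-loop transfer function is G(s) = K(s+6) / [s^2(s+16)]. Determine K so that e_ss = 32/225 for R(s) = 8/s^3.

Two free integrators in G(s): this is a type 2 system.
K_a = lim_{s→0} s^2·G(s) = K·6 / (16) = 0.375·K.
e_ss = 8/K_a = 32/225 ⇒ K_a = 56.25 ⇒ K = 56.25/0.375 = 150.

150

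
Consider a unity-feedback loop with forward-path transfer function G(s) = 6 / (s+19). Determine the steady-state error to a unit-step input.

0.76

The open loop has no poles at the origin → type 0 system.
K_p = lim_{s→0} G(s) = 6 / (19) = 6/19.
e_ss = 1/(1 + K_p) = 1/(25/19) = 0.76.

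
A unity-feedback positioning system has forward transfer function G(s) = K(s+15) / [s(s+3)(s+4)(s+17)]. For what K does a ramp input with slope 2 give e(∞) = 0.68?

The open loop has one pole at the origin → type 1 system.
K_v = lim_{s→0} s·G(s) = K·15 / (3·4·17) = (5/68)·K.
e_ss = 2/K_v = 0.68 ⇒ K_v = 50/17 ⇒ K = (50/17)/(5/68) = 40.

40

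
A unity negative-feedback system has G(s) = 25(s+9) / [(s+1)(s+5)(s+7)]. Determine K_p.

System type = 0 (no poles at s=0).
K_p = lim_{s→0} G(s) = 25·9 / (1·5·7) = 45/7.

45/7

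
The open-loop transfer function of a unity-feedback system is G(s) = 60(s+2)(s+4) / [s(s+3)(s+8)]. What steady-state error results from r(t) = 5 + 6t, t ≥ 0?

0.3

System type = 1 (one pole at s=0). Treating each term separately:
  • 5: tracked with zero error.
  • 6t: e_ss = 6/K_v with K_v=20 → 0.3.
Total e_ss = 0.3.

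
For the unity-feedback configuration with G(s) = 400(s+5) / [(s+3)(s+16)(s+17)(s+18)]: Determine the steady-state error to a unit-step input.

G(s) has no factors of s in the denominator, so the system is type 0.
K_p = lim_{s→0} G(s) = 400·5 / (3·16·17·18) = 125/918.
e_ss = 1/(1 + K_p) = 1/(1043/918) = 918/1043.

918/1043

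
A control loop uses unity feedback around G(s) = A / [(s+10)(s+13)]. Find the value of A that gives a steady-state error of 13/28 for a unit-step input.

G(s) has no factors of s in the denominator, so the system is type 0.
K_p = lim_{s→0} G(s) = A / (10·13) = (1/130)·A.
e_ss = 1/(1 + K_p) = 13/28 ⇒ 1 + (1/130)·A = 28/13 ⇒ A = 150.

150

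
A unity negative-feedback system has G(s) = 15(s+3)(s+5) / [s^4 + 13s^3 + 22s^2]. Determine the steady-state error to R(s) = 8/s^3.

176/225

Factoring s^2 from the denominator leaves a polynomial with constant term 22, so the system is type 2.
K_a = lim_{s→0} s^2·G(s) = 15·3·5 / 22 = 225/22.
r(t) = 4t^2 gives R(s) = 8/s^3.
e_ss = 8/K_a = 8/(225/22) = 176/225.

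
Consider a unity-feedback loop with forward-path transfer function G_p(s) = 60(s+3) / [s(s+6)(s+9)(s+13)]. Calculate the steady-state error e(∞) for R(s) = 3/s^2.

11.7

System type = 1 (one pole at s=0).
K_v = lim_{s→0} s·G_p(s) = 60·3 / (6·9·13) = 10/39.
e_ss = 3/K_v = 3/(10/39) = 11.7.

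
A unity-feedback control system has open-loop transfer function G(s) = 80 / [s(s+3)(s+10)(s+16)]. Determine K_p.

K_p = lim_{s→0} G(s); with 1 pole at the origin the limit diverges, so K_p = ∞.

infinity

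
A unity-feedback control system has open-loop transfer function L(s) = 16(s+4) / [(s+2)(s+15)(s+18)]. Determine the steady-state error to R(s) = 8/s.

1080/151

The open loop has no poles at the origin → type 0 system.
K_p = lim_{s→0} L(s) = 16·4 / (2·15·18) = 16/135.
e_ss = 8/(1 + K_p) = 8/(151/135) = 1080/151.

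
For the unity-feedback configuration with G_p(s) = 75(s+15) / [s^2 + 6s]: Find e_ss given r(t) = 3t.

Lowest-order denominator term is 6s, so the open loop has 1 pole at the origin → type 1 system.
K_v = lim_{s→0} s·G_p(s) = 75·15 / 6 = 187.5.
e_ss = 3/K_v = 3/187.5 = 0.016.

0.016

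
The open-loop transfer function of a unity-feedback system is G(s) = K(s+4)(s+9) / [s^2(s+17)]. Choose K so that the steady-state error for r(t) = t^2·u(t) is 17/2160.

G(s) has two factors of s in the denominator, so the system is type 2.
K_a = lim_{s→0} s^2·G(s) = K·4·9 / (17) = (36/17)·K.
e_ss = 2/K_a = 17/2160 ⇒ K_a = 4320/17 ⇒ K = (4320/17)/(36/17) = 120.

120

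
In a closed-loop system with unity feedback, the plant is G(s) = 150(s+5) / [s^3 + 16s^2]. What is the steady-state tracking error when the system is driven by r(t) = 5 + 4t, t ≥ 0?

Lowest-order denominator term is 16s^2, so the open loop has 2 poles at the origin → type 2 system. Treating each term separately:
  • 5: tracked with zero error.
  • 4t: tracked with zero error.
Total e_ss = 0.

0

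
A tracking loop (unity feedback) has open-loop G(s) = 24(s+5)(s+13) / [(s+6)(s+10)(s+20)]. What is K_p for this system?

1.3

The open loop has no poles at the origin → type 0 system.
K_p = lim_{s→0} G(s) = 24·5·13 / (6·10·20) = 1.3.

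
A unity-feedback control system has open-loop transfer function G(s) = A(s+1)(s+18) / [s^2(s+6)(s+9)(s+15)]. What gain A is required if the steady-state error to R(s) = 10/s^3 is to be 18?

25

System type = 2 (two poles at s=0).
K_a = lim_{s→0} s^2·G(s) = A·1·18 / (6·9·15) = (1/45)·A.
e_ss = 10/K_a = 18 ⇒ K_a = 5/9 ⇒ A = (5/9)/(1/45) = 25.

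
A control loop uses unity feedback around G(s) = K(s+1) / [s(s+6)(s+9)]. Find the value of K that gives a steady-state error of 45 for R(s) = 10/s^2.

System type = 1 (one pole at s=0).
K_v = lim_{s→0} s·G(s) = K·1 / (6·9) = (1/54)·K.
e_ss = 10/K_v = 45 ⇒ K_v = 2/9 ⇒ K = (2/9)/(1/54) = 12.

12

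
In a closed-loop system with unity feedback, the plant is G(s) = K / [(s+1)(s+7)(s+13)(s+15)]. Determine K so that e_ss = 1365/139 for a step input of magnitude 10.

25

The open loop has no poles at the origin → type 0 system.
K_p = lim_{s→0} G(s) = K / (1·7·13·15) = (1/1365)·K.
e_ss = 10/(1 + K_p) = 1365/139 ⇒ 1 + (1/1365)·K = 278/273 ⇒ K = 25.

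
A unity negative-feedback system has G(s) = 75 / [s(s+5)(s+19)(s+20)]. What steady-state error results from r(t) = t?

The open loop has one pole at the origin → type 1 system.
K_v = lim_{s→0} s·G(s) = 75 / (5·19·20) = 3/76.
e_ss = 1/K_v = 1/(3/76) = 76/3.

76/3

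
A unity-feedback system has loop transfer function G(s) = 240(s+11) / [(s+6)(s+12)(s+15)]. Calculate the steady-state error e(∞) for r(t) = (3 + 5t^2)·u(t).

infinity

No free integrators in G(s): this is a type 0 system. Treating each term separately:
  • 3: e_ss = 3/(1+K_p) with K_p=22/9 → 27/31.
  • 5t^2: a type-0 system cannot track it, e_ss → ∞.
The unbounded component dominates.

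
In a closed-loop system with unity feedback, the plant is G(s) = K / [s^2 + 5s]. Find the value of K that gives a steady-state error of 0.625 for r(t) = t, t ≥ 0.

Factoring s from the denominator leaves a polynomial with constant term 5, so the system is type 1.
K_v = lim_{s→0} s·G(s) = K / 5 = 0.2·K.
e_ss = 1/K_v = 0.625 ⇒ K_v = 1.6 ⇒ K = 1.6/0.2 = 8.

8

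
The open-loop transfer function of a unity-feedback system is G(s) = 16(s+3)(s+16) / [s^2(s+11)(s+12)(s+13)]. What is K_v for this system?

infinity

K_v = lim_{s→0} s·G(s); with 2 poles at the origin the limit diverges, so K_v = ∞.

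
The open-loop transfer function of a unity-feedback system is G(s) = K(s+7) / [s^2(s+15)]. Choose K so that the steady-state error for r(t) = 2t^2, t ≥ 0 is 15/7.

The open loop has two poles at the origin → type 2 system.
K_a = lim_{s→0} s^2·G(s) = K·7 / (15) = (7/15)·K.
e_ss = 4/K_a = 15/7 ⇒ K_a = 28/15 ⇒ K = (28/15)/(7/15) = 4.

4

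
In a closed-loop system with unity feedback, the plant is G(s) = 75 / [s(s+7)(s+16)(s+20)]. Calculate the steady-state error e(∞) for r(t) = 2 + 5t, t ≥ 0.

448/3

G(s) has one factor of s in the denominator, so the system is type 1. By superposition:
  • 2: tracked with zero error.
  • 5t: e_ss = 5/K_v with K_v=15/448 → 448/3.
Total e_ss = 448/3.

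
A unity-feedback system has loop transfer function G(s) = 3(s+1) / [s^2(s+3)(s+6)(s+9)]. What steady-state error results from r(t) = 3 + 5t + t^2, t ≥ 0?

108

Two free integrators in G(s): this is a type 2 system. Treating each term separately:
  • 3: tracked with zero error.
  • 5t: tracked with zero error.
  • t^2: e_ss = 2/K_a with K_a=1/54 → 108.
Total e_ss = 108.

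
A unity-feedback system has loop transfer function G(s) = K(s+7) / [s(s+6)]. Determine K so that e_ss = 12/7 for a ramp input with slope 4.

2

System type = 1 (one pole at s=0).
K_v = lim_{s→0} s·G(s) = K·7 / (6) = (7/6)·K.
e_ss = 4/K_v = 12/7 ⇒ K_v = 7/3 ⇒ K = (7/3)/(7/6) = 2.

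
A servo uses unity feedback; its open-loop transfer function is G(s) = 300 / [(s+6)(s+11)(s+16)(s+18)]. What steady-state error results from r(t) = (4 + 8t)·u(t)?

infinity

System type = 0 (no poles at s=0). Taking each input component in turn:
  • 4: e_ss = 4/(1+K_p) with K_p=25/1584 → 6336/1609.
  • 8t: a type-0 system cannot track it, e_ss → ∞.
The unbounded component dominates.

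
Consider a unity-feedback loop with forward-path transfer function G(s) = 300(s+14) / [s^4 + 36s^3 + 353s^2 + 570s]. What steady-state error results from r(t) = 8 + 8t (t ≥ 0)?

38/35

Lowest-order denominator term is 570s, so the open loop has 1 pole at the origin → type 1 system. By superposition:
  • 8: tracked with zero error.
  • 8t: e_ss = 8/K_v with K_v=140/19 → 38/35.
Total e_ss = 38/35.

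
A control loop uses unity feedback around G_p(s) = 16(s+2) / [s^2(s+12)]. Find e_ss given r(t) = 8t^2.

Two free integrators in G_p(s): this is a type 2 system.
K_a = lim_{s→0} s^2·G_p(s) = 16·2 / (12) = 8/3.
r(t) = 8t^2 gives R(s) = 16/s^3.
e_ss = 16/K_a = 16/(8/3) = 6.

6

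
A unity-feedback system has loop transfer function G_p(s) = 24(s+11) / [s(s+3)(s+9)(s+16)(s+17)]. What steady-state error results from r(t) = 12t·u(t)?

3672/11

One free integrator in G_p(s): this is a type 1 system.
K_v = lim_{s→0} s·G_p(s) = 24·11 / (3·9·16·17) = 11/306.
e_ss = 12/K_v = 12/(11/306) = 3672/11.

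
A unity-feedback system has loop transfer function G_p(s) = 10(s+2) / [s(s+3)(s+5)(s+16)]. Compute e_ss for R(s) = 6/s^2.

System type = 1 (one pole at s=0).
K_v = lim_{s→0} s·G_p(s) = 10·2 / (3·5·16) = 1/12.
e_ss = 6/K_v = 6/(1/12) = 72.

72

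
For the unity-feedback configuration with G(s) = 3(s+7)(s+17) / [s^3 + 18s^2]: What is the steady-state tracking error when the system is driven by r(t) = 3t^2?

Factoring s^2 from the denominator leaves a polynomial with constant term 18, so the system is type 2.
K_a = lim_{s→0} s^2·G(s) = 3·7·17 / 18 = 119/6.
r(t) = 3t^2 gives R(s) = 6/s^3.
e_ss = 6/K_a = 6/(119/6) = 36/119.

36/119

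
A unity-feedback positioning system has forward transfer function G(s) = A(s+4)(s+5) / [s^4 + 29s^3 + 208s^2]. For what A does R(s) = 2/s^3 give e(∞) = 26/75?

60

Factoring s^2 from the denominator leaves a polynomial with constant term 208, so the system is type 2.
K_a = lim_{s→0} s^2·G(s) = A·4·5 / 208 = (5/52)·A.
e_ss = 2/K_a = 26/75 ⇒ K_a = 75/13 ⇒ A = (75/13)/(5/52) = 60.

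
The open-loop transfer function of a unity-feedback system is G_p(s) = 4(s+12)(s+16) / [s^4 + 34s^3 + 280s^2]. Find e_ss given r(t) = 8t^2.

Lowest-order denominator term is 280s^2, so the open loop has 2 poles at the origin → type 2 system.
K_a = lim_{s→0} s^2·G_p(s) = 4·12·16 / 280 = 96/35.
r(t) = 8t^2 gives R(s) = 16/s^3.
e_ss = 16/K_a = 16/(96/35) = 35/6.

35/6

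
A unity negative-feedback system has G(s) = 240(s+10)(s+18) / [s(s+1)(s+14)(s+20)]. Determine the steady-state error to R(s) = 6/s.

0

One free integrator in G(s): this is a type 1 system.
K_p = ∞ for a type-1 system; e_ss to a step is zero.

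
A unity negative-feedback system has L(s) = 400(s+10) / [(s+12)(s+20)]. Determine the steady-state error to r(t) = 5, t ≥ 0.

15/53

System type = 0 (no poles at s=0).
K_p = lim_{s→0} L(s) = 400·10 / (12·20) = 50/3.
e_ss = 5/(1 + K_p) = 5/(53/3) = 15/53.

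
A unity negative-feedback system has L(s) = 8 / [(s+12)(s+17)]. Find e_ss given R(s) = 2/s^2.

infinity

System type = 0 (no poles at s=0).
K_v = lim_{s→0} s·L(s) = 0; the steady-state error to this ramp input grows without bound.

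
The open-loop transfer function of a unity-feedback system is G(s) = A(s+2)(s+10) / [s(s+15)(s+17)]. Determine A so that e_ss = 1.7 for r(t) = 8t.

G(s) has one factor of s in the denominator, so the system is type 1.
K_v = lim_{s→0} s·G(s) = A·2·10 / (15·17) = (4/51)·A.
e_ss = 8/K_v = 1.7 ⇒ K_v = 80/17 ⇒ A = (80/17)/(4/51) = 60.

60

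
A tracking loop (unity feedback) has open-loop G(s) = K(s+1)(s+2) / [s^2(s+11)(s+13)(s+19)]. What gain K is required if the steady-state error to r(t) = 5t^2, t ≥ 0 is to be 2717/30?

150

Two free integrators in G(s): this is a type 2 system.
K_a = lim_{s→0} s^2·G(s) = K·1·2 / (11·13·19) = (2/2717)·K.
e_ss = 10/K_a = 2717/30 ⇒ K_a = 300/2717 ⇒ K = (300/2717)/(2/2717) = 150.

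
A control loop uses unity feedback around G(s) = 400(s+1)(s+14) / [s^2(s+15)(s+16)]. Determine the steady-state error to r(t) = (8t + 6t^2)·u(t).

18/35

The open loop has two poles at the origin → type 2 system. Treating each term separately:
  • 8t: tracked with zero error.
  • 6t^2: e_ss = 12/K_a with K_a=70/3 → 18/35.
Total e_ss = 18/35.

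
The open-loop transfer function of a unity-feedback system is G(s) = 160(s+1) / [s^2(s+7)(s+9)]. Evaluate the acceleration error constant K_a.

160/63

Two free integrators in G(s): this is a type 2 system.
K_a = lim_{s→0} s^2·G(s) = 160·1 / (7·9) = 160/63.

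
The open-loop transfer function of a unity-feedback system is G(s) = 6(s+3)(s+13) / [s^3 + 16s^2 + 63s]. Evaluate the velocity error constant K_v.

26/7

Factoring s from the denominator leaves a polynomial with constant term 63, so the system is type 1.
K_v = lim_{s→0} s·G(s) = 6·3·13 / 63 = 26/7.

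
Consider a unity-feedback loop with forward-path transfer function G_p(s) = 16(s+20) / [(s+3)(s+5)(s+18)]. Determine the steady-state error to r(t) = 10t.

infinity

No free integrators in G_p(s): this is a type 0 system.
K_v = lim_{s→0} s·G_p(s) = 0; the steady-state error to this ramp input grows without bound.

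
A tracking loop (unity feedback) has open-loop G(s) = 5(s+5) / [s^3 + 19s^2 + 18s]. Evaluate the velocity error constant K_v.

Factoring s from the denominator leaves a polynomial with constant term 18, so the system is type 1.
K_v = lim_{s→0} s·G(s) = 5·5 / 18 = 25/18.

25/18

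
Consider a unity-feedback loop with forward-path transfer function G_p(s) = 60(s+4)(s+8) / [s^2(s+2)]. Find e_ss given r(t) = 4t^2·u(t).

Two free integrators in G_p(s): this is a type 2 system.
K_a = lim_{s→0} s^2·G_p(s) = 60·4·8 / (2) = 960.
r(t) = 4t^2 gives R(s) = 8/s^3.
e_ss = 8/K_a = 8/960 = 1/120.

1/120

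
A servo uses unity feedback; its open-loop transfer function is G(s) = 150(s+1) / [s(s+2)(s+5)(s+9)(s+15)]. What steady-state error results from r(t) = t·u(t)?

G(s) has one factor of s in the denominator, so the system is type 1.
K_v = lim_{s→0} s·G(s) = 150·1 / (2·5·9·15) = 1/9.
e_ss = 1/K_v = 1/(1/9) = 9.

9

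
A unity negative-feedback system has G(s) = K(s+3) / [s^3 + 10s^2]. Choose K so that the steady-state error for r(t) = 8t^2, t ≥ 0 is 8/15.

100

The denominator has no term below 10s^2 — 2 poles at s=0, type 2.
K_a = lim_{s→0} s^2·G(s) = K·3 / 10 = 0.3·K.
e_ss = 16/K_a = 8/15 ⇒ K_a = 30 ⇒ K = 30/0.3 = 100.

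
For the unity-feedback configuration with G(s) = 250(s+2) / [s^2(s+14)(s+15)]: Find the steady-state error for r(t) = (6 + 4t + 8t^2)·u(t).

6.72

G(s) has two factors of s in the denominator, so the system is type 2. Taking each input component in turn:
  • 6: tracked with zero error.
  • 4t: tracked with zero error.
  • 8t^2: e_ss = 16/K_a with K_a=50/21 → 6.72.
Total e_ss = 6.72.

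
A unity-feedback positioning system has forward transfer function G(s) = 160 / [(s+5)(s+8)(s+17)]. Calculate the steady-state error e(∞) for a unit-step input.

No free integrators in G(s): this is a type 0 system.
K_p = lim_{s→0} G(s) = 160 / (5·8·17) = 4/17.
e_ss = 1/(1 + K_p) = 1/(21/17) = 17/21.

17/21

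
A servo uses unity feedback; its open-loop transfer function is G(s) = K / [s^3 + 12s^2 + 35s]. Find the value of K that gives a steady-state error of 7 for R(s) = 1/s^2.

5

Factoring s from the denominator leaves a polynomial with constant term 35, so the system is type 1.
K_v = lim_{s→0} s·G(s) = K / 35 = (1/35)·K.
e_ss = 1/K_v = 7 ⇒ K_v = 1/7 ⇒ K = (1/7)/(1/35) = 5.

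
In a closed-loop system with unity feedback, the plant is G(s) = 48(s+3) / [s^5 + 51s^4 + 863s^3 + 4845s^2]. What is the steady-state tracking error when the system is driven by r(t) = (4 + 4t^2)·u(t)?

1615/6

Lowest-order denominator term is 4845s^2, so the open loop has 2 poles at the origin → type 2 system. By superposition:
  • 4: tracked with zero error.
  • 4t^2: e_ss = 8/K_a with K_a=48/1615 → 1615/6.
Total e_ss = 1615/6.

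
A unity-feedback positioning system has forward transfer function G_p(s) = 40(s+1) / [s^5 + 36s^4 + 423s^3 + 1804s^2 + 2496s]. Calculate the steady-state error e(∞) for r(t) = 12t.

Lowest-order denominator term is 2496s, so the open loop has 1 pole at the origin → type 1 system.
K_v = lim_{s→0} s·G_p(s) = 40·1 / 2496 = 5/312.
e_ss = 12/K_v = 12/(5/312) = 748.8.

748.8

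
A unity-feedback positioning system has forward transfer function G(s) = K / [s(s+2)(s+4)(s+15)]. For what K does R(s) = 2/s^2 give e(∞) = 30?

G(s) has one factor of s in the denominator, so the system is type 1.
K_v = lim_{s→0} s·G(s) = K / (2·4·15) = (1/120)·K.
e_ss = 2/K_v = 30 ⇒ K_v = 1/15 ⇒ K = (1/15)/(1/120) = 8.

8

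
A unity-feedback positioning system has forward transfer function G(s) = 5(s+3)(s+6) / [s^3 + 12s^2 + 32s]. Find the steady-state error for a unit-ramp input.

Lowest-order denominator term is 32s, so the open loop has 1 pole at the origin → type 1 system.
K_v = lim_{s→0} s·G(s) = 5·3·6 / 32 = 2.8125.
e_ss = 1/K_v = 1/2.8125 = 16/45.

16/45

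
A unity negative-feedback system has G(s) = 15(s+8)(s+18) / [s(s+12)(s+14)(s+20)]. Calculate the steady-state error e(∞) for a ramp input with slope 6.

28/3

The open loop has one pole at the origin → type 1 system.
K_v = lim_{s→0} s·G(s) = 15·8·18 / (12·14·20) = 9/14.
e_ss = 6/K_v = 6/(9/14) = 28/3.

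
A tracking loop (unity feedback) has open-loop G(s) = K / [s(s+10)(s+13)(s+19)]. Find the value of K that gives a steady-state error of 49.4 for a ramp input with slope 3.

150

The open loop has one pole at the origin → type 1 system.
K_v = lim_{s→0} s·G(s) = K / (10·13·19) = (1/2470)·K.
e_ss = 3/K_v = 49.4 ⇒ K_v = 15/247 ⇒ K = (15/247)/(1/2470) = 150.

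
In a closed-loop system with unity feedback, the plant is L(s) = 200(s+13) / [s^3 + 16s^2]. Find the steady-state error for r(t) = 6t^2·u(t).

24/325

Factoring s^2 from the denominator leaves a polynomial with constant term 16, so the system is type 2.
K_a = lim_{s→0} s^2·L(s) = 200·13 / 16 = 162.5.
r(t) = 6t^2 gives R(s) = 12/s^3.
e_ss = 12/K_a = 12/162.5 = 24/325.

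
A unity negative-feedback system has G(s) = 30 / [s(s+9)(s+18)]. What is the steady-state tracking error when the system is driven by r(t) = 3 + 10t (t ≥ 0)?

54

System type = 1 (one pole at s=0). Taking each input component in turn:
  • 3: tracked with zero error.
  • 10t: e_ss = 10/K_v with K_v=5/27 → 54.
Total e_ss = 54.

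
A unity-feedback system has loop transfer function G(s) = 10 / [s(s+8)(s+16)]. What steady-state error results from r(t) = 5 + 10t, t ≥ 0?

System type = 1 (one pole at s=0). Treating each term separately:
  • 5: tracked with zero error.
  • 10t: e_ss = 10/K_v with K_v=5/64 → 128.
Total e_ss = 128.

128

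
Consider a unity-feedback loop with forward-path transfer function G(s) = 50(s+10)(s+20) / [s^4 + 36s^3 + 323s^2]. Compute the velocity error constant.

infinity

K_v = lim_{s→0} s·G(s); with 2 poles at the origin the limit diverges, so K_v = ∞.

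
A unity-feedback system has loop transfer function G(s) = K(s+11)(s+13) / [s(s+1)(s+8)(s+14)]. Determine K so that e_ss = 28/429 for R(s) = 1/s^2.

System type = 1 (one pole at s=0).
K_v = lim_{s→0} s·G(s) = K·11·13 / (1·8·14) = (143/112)·K.
e_ss = 1/K_v = 28/429 ⇒ K_v = 429/28 ⇒ K = (429/28)/(143/112) = 12.

12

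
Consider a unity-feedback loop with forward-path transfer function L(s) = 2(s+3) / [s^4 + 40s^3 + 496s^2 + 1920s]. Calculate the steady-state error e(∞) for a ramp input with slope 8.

Lowest-order denominator term is 1920s, so the open loop has 1 pole at the origin → type 1 system.
K_v = lim_{s→0} s·L(s) = 2·3 / 1920 = 1/320.
e_ss = 8/K_v = 8/(1/320) = 2560.

2560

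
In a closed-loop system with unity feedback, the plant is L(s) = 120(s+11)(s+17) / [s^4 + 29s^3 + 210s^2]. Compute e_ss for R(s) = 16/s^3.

Lowest-order denominator term is 210s^2, so the open loop has 2 poles at the origin → type 2 system.
K_a = lim_{s→0} s^2·L(s) = 120·11·17 / 210 = 748/7.
r(t) = 8t^2 gives R(s) = 16/s^3.
e_ss = 16/K_a = 16/(748/7) = 28/187.

28/187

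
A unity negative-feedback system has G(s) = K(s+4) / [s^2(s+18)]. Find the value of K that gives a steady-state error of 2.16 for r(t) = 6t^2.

25

System type = 2 (two poles at s=0).
K_a = lim_{s→0} s^2·G(s) = K·4 / (18) = (2/9)·K.
e_ss = 12/K_a = 2.16 ⇒ K_a = 50/9 ⇒ K = (50/9)/(2/9) = 25.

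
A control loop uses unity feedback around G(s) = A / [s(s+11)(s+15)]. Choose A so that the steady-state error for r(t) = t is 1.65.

100

System type = 1 (one pole at s=0).
K_v = lim_{s→0} s·G(s) = A / (11·15) = (1/165)·A.
e_ss = 1/K_v = 1.65 ⇒ K_v = 20/33 ⇒ A = (20/33)/(1/165) = 100.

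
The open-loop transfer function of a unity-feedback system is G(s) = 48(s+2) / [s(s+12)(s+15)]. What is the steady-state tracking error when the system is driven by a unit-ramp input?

1.875

G(s) has one factor of s in the denominator, so the system is type 1.
K_v = lim_{s→0} s·G(s) = 48·2 / (12·15) = 8/15.
e_ss = 1/K_v = 1/(8/15) = 1.875.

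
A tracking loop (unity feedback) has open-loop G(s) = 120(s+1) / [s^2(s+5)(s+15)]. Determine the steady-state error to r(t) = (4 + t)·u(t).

Two free integrators in G(s): this is a type 2 system. Taking each input component in turn:
  • 4: tracked with zero error.
  • t: tracked with zero error.
Total e_ss = 0.

0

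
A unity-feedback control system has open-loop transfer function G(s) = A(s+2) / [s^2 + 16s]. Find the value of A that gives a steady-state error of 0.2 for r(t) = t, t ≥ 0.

40

Factoring s from the denominator leaves a polynomial with constant term 16, so the system is type 1.
K_v = lim_{s→0} s·G(s) = A·2 / 16 = 0.125·A.
e_ss = 1/K_v = 0.2 ⇒ K_v = 5 ⇒ A = 5/0.125 = 40.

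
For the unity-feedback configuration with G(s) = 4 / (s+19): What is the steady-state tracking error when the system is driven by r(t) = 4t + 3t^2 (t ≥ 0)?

G(s) has no factors of s in the denominator, so the system is type 0. By superposition:
  • 4t: a type-0 system cannot track it, e_ss → ∞.
  • 3t^2: a type-0 system cannot track it, e_ss → ∞.
The unbounded component dominates.

infinity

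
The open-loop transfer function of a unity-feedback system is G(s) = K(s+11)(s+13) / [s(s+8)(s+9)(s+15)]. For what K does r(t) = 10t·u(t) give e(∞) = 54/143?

200

The open loop has one pole at the origin → type 1 system.
K_v = lim_{s→0} s·G(s) = K·11·13 / (8·9·15) = (143/1080)·K.
e_ss = 10/K_v = 54/143 ⇒ K_v = 715/27 ⇒ K = (715/27)/(143/1080) = 200.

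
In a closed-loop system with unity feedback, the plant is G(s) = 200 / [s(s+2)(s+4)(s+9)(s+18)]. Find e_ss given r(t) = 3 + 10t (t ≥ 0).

G(s) has one factor of s in the denominator, so the system is type 1. Treating each term separately:
  • 3: tracked with zero error.
  • 10t: e_ss = 10/K_v with K_v=25/162 → 64.8.
Total e_ss = 64.8.

64.8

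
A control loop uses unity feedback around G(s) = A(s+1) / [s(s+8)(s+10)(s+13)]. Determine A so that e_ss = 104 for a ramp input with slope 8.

System type = 1 (one pole at s=0).
K_v = lim_{s→0} s·G(s) = A·1 / (8·10·13) = (1/1040)·A.
e_ss = 8/K_v = 104 ⇒ K_v = 1/13 ⇒ A = (1/13)/(1/1040) = 80.

80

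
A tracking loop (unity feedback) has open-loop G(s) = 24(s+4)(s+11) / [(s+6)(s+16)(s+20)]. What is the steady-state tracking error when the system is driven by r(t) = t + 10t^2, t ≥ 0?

infinity

G(s) has no factors of s in the denominator, so the system is type 0. Taking each input component in turn:
  • t: a type-0 system cannot track it, e_ss → ∞.
  • 10t^2: a type-0 system cannot track it, e_ss → ∞.
The unbounded component dominates.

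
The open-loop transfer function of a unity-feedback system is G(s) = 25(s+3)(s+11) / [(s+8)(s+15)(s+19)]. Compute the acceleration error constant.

0

The open loop has no poles at the origin → type 0 system.
K_a = lim_{s→0} s^2·G(s) = 0 (the extra factor of s kills the finite limit).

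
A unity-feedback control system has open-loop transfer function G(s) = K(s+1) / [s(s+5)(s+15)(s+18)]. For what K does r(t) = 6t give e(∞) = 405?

20

System type = 1 (one pole at s=0).
K_v = lim_{s→0} s·G(s) = K·1 / (5·15·18) = (1/1350)·K.
e_ss = 6/K_v = 405 ⇒ K_v = 2/135 ⇒ K = (2/135)/(1/1350) = 20.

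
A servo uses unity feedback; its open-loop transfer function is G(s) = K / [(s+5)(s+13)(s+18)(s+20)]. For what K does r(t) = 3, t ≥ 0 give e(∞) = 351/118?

No free integrators in G(s): this is a type 0 system.
K_p = lim_{s→0} G(s) = K / (5·13·18·20) = (1/23400)·K.
e_ss = 3/(1 + K_p) = 351/118 ⇒ 1 + (1/23400)·K = 118/117 ⇒ K = 200.

200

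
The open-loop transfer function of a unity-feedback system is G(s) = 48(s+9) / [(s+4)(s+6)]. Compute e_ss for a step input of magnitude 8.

No free integrators in G(s): this is a type 0 system.
K_p = lim_{s→0} G(s) = 48·9 / (4·6) = 18.
e_ss = 8/(1 + K_p) = 8/19.

8/19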